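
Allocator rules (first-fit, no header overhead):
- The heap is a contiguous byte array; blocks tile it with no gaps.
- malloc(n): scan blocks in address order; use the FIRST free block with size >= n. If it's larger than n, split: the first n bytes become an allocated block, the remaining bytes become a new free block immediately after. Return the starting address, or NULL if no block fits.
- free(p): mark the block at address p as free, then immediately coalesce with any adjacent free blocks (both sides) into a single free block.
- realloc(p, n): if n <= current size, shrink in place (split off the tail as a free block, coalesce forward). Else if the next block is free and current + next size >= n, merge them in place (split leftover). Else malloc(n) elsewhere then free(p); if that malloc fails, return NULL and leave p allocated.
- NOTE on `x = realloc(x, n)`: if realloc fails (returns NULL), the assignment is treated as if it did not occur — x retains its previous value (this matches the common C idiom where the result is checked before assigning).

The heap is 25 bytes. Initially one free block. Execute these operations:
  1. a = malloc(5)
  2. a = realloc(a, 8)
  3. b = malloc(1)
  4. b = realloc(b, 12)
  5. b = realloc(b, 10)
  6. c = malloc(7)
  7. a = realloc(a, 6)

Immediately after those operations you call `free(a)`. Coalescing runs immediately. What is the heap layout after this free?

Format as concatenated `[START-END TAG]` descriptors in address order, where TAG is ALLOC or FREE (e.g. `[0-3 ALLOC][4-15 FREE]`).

Answer: [0-7 FREE][8-17 ALLOC][18-24 ALLOC]

Derivation:
Op 1: a = malloc(5) -> a = 0; heap: [0-4 ALLOC][5-24 FREE]
Op 2: a = realloc(a, 8) -> a = 0; heap: [0-7 ALLOC][8-24 FREE]
Op 3: b = malloc(1) -> b = 8; heap: [0-7 ALLOC][8-8 ALLOC][9-24 FREE]
Op 4: b = realloc(b, 12) -> b = 8; heap: [0-7 ALLOC][8-19 ALLOC][20-24 FREE]
Op 5: b = realloc(b, 10) -> b = 8; heap: [0-7 ALLOC][8-17 ALLOC][18-24 FREE]
Op 6: c = malloc(7) -> c = 18; heap: [0-7 ALLOC][8-17 ALLOC][18-24 ALLOC]
Op 7: a = realloc(a, 6) -> a = 0; heap: [0-5 ALLOC][6-7 FREE][8-17 ALLOC][18-24 ALLOC]
free(a): a = 0 -> block [0-5 ALLOC]; mark free, coalesce with adjacent free neighbors -> [0-7 FREE][8-17 ALLOC][18-24 ALLOC]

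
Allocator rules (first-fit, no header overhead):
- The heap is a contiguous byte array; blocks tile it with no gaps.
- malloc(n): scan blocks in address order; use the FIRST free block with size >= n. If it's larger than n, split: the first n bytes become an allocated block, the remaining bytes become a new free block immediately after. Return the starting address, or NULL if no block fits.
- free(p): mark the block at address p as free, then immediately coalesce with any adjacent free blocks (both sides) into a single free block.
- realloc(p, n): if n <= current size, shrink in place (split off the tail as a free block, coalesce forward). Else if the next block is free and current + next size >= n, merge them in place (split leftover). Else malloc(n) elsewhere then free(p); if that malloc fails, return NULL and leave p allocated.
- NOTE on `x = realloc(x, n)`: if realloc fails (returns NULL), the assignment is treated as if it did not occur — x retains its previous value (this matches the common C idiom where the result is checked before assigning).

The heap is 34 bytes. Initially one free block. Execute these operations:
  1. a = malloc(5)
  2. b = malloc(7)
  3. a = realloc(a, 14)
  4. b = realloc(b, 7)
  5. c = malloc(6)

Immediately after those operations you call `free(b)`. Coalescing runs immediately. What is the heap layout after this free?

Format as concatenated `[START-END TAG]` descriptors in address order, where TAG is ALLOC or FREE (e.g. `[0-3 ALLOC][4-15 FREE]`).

Op 1: a = malloc(5) -> a = 0; heap: [0-4 ALLOC][5-33 FREE]
Op 2: b = malloc(7) -> b = 5; heap: [0-4 ALLOC][5-11 ALLOC][12-33 FREE]
Op 3: a = realloc(a, 14) -> a = 12; heap: [0-4 FREE][5-11 ALLOC][12-25 ALLOC][26-33 FREE]
Op 4: b = realloc(b, 7) -> b = 5; heap: [0-4 FREE][5-11 ALLOC][12-25 ALLOC][26-33 FREE]
Op 5: c = malloc(6) -> c = 26; heap: [0-4 FREE][5-11 ALLOC][12-25 ALLOC][26-31 ALLOC][32-33 FREE]
free(b): b = 5 -> block [5-11 ALLOC]; mark free, coalesce with adjacent free neighbors -> [0-11 FREE][12-25 ALLOC][26-31 ALLOC][32-33 FREE]

Answer: [0-11 FREE][12-25 ALLOC][26-31 ALLOC][32-33 FREE]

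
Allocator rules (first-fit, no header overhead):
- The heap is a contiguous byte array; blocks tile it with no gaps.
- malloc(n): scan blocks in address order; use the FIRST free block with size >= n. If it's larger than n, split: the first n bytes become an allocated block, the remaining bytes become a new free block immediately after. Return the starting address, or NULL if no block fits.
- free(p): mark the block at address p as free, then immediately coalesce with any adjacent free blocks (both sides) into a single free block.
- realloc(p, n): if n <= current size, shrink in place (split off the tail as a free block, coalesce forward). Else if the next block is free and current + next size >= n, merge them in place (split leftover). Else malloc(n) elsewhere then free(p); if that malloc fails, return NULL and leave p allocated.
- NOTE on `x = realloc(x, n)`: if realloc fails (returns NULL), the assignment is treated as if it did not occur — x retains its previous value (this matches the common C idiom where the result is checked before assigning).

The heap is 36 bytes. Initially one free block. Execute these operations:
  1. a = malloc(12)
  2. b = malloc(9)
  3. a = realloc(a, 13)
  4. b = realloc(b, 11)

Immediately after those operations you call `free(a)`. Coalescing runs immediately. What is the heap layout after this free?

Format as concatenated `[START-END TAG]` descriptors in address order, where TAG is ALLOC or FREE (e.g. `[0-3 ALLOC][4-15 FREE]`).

Answer: [0-10 ALLOC][11-35 FREE]

Derivation:
Op 1: a = malloc(12) -> a = 0; heap: [0-11 ALLOC][12-35 FREE]
Op 2: b = malloc(9) -> b = 12; heap: [0-11 ALLOC][12-20 ALLOC][21-35 FREE]
Op 3: a = realloc(a, 13) -> a = 21; heap: [0-11 FREE][12-20 ALLOC][21-33 ALLOC][34-35 FREE]
Op 4: b = realloc(b, 11) -> b = 0; heap: [0-10 ALLOC][11-20 FREE][21-33 ALLOC][34-35 FREE]
free(a): a = 21 -> block [21-33 ALLOC]; mark free, coalesce with adjacent free neighbors -> [0-10 ALLOC][11-35 FREE]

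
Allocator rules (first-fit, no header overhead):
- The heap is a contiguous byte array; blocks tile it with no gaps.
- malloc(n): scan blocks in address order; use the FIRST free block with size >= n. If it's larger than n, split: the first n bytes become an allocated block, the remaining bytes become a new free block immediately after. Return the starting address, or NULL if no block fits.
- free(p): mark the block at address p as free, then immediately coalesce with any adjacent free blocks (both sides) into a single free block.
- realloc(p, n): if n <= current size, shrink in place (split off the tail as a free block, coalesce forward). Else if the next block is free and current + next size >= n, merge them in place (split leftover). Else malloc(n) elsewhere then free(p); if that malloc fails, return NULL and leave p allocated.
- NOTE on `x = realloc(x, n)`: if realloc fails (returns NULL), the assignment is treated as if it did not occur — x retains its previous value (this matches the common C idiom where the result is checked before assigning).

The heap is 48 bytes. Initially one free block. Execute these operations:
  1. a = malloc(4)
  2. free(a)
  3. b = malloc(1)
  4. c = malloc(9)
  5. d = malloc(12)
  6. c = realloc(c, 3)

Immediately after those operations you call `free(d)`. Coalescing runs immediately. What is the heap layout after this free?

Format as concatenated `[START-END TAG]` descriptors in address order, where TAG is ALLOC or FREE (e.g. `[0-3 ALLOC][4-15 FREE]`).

Op 1: a = malloc(4) -> a = 0; heap: [0-3 ALLOC][4-47 FREE]
Op 2: free(a) -> (freed a); heap: [0-47 FREE]
Op 3: b = malloc(1) -> b = 0; heap: [0-0 ALLOC][1-47 FREE]
Op 4: c = malloc(9) -> c = 1; heap: [0-0 ALLOC][1-9 ALLOC][10-47 FREE]
Op 5: d = malloc(12) -> d = 10; heap: [0-0 ALLOC][1-9 ALLOC][10-21 ALLOC][22-47 FREE]
Op 6: c = realloc(c, 3) -> c = 1; heap: [0-0 ALLOC][1-3 ALLOC][4-9 FREE][10-21 ALLOC][22-47 FREE]
free(d): d = 10 -> block [10-21 ALLOC]; mark free, coalesce with adjacent free neighbors -> [0-0 ALLOC][1-3 ALLOC][4-47 FREE]

Answer: [0-0 ALLOC][1-3 ALLOC][4-47 FREE]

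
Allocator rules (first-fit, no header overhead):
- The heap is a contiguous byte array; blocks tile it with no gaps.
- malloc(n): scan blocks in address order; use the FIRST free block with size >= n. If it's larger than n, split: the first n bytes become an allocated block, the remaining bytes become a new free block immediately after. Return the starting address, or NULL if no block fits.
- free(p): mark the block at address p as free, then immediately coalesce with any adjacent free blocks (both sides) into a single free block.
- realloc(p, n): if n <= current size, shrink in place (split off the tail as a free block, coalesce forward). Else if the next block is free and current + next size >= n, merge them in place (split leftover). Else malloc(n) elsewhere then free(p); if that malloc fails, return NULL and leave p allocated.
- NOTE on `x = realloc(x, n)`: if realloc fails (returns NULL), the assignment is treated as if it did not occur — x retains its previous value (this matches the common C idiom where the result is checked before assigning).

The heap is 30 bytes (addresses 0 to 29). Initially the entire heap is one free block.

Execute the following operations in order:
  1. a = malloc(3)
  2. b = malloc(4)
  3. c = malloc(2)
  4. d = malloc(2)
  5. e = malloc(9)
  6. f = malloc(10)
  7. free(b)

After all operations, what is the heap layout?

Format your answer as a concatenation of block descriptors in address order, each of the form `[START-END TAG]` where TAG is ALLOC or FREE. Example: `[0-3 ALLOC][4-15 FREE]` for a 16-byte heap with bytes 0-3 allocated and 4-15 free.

Op 1: a = malloc(3) -> a = 0; heap: [0-2 ALLOC][3-29 FREE]
Op 2: b = malloc(4) -> b = 3; heap: [0-2 ALLOC][3-6 ALLOC][7-29 FREE]
Op 3: c = malloc(2) -> c = 7; heap: [0-2 ALLOC][3-6 ALLOC][7-8 ALLOC][9-29 FREE]
Op 4: d = malloc(2) -> d = 9; heap: [0-2 ALLOC][3-6 ALLOC][7-8 ALLOC][9-10 ALLOC][11-29 FREE]
Op 5: e = malloc(9) -> e = 11; heap: [0-2 ALLOC][3-6 ALLOC][7-8 ALLOC][9-10 ALLOC][11-19 ALLOC][20-29 FREE]
Op 6: f = malloc(10) -> f = 20; heap: [0-2 ALLOC][3-6 ALLOC][7-8 ALLOC][9-10 ALLOC][11-19 ALLOC][20-29 ALLOC]
Op 7: free(b) -> (freed b); heap: [0-2 ALLOC][3-6 FREE][7-8 ALLOC][9-10 ALLOC][11-19 ALLOC][20-29 ALLOC]

Answer: [0-2 ALLOC][3-6 FREE][7-8 ALLOC][9-10 ALLOC][11-19 ALLOC][20-29 ALLOC]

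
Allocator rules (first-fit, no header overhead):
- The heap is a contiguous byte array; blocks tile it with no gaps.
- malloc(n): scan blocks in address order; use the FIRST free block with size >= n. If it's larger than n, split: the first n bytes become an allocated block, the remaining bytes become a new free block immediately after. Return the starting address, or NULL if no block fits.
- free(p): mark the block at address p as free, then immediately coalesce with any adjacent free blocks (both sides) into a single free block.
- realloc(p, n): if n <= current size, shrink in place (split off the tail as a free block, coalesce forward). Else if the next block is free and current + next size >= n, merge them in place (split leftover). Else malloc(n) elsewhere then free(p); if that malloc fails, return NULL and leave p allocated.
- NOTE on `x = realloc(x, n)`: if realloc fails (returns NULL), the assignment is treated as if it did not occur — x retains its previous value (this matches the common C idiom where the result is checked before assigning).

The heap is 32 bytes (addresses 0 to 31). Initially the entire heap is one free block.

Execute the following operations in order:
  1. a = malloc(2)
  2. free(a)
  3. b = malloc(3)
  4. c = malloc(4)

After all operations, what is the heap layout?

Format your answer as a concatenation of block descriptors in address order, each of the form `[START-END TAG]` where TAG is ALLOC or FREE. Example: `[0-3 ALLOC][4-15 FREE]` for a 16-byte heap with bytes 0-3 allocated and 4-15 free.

Answer: [0-2 ALLOC][3-6 ALLOC][7-31 FREE]

Derivation:
Op 1: a = malloc(2) -> a = 0; heap: [0-1 ALLOC][2-31 FREE]
Op 2: free(a) -> (freed a); heap: [0-31 FREE]
Op 3: b = malloc(3) -> b = 0; heap: [0-2 ALLOC][3-31 FREE]
Op 4: c = malloc(4) -> c = 3; heap: [0-2 ALLOC][3-6 ALLOC][7-31 FREE]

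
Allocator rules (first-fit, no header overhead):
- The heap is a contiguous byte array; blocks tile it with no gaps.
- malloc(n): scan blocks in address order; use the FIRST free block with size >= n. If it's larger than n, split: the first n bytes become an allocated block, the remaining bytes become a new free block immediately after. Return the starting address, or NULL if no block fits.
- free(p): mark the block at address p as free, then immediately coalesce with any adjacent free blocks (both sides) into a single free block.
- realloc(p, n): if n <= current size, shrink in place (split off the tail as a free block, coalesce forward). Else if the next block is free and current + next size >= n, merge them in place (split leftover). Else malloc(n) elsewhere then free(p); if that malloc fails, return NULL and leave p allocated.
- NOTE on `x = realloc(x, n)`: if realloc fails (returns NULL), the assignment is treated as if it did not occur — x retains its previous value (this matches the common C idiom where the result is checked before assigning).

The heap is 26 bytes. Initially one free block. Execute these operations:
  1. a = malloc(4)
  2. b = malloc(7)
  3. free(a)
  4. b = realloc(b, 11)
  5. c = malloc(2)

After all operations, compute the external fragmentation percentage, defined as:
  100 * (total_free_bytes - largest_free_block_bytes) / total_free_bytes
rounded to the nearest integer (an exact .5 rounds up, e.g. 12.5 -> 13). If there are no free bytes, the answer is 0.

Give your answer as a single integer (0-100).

Op 1: a = malloc(4) -> a = 0; heap: [0-3 ALLOC][4-25 FREE]
Op 2: b = malloc(7) -> b = 4; heap: [0-3 ALLOC][4-10 ALLOC][11-25 FREE]
Op 3: free(a) -> (freed a); heap: [0-3 FREE][4-10 ALLOC][11-25 FREE]
Op 4: b = realloc(b, 11) -> b = 4; heap: [0-3 FREE][4-14 ALLOC][15-25 FREE]
Op 5: c = malloc(2) -> c = 0; heap: [0-1 ALLOC][2-3 FREE][4-14 ALLOC][15-25 FREE]
Free blocks: [2 11] total_free=13 largest=11 -> 100*(13-11)/13 = 200/13 ≈ 15.385 -> rounds to 15

Answer: 15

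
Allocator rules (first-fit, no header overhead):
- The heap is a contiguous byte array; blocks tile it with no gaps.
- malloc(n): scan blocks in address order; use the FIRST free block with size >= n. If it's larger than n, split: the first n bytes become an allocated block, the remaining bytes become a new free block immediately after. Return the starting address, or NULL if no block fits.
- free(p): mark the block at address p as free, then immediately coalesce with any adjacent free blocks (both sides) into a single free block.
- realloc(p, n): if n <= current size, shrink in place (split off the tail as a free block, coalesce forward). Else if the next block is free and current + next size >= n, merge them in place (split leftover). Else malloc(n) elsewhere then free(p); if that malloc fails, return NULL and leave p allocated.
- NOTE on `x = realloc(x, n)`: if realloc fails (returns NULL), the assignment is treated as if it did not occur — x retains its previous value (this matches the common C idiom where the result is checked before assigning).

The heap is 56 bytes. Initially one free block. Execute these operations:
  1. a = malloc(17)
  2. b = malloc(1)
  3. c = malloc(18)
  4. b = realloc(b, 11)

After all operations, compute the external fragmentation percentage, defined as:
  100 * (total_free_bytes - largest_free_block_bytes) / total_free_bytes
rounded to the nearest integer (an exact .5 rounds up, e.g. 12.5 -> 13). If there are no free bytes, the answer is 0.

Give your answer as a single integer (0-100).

Op 1: a = malloc(17) -> a = 0; heap: [0-16 ALLOC][17-55 FREE]
Op 2: b = malloc(1) -> b = 17; heap: [0-16 ALLOC][17-17 ALLOC][18-55 FREE]
Op 3: c = malloc(18) -> c = 18; heap: [0-16 ALLOC][17-17 ALLOC][18-35 ALLOC][36-55 FREE]
Op 4: b = realloc(b, 11) -> b = 36; heap: [0-16 ALLOC][17-17 FREE][18-35 ALLOC][36-46 ALLOC][47-55 FREE]
Free blocks: [1 9] total_free=10 largest=9 -> 100*(10-9)/10 = 100/10 = 10

Answer: 10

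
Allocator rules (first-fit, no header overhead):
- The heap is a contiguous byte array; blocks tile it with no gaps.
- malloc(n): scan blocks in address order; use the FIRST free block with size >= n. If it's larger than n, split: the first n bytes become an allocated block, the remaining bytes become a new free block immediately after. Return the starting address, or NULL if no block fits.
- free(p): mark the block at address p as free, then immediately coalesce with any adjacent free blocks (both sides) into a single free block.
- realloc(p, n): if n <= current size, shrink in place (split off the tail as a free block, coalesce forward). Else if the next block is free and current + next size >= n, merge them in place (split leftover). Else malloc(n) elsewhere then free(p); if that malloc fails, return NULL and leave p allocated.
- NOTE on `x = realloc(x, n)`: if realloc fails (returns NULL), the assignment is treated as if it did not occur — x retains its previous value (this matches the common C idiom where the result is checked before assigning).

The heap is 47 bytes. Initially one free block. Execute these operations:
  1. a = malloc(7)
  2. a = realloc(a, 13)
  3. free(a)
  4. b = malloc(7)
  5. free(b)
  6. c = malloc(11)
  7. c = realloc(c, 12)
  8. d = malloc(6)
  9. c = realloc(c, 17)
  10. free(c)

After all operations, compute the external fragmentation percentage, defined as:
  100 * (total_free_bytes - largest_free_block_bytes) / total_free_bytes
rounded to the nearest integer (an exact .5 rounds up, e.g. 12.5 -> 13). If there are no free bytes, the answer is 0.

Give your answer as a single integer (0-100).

Op 1: a = malloc(7) -> a = 0; heap: [0-6 ALLOC][7-46 FREE]
Op 2: a = realloc(a, 13) -> a = 0; heap: [0-12 ALLOC][13-46 FREE]
Op 3: free(a) -> (freed a); heap: [0-46 FREE]
Op 4: b = malloc(7) -> b = 0; heap: [0-6 ALLOC][7-46 FREE]
Op 5: free(b) -> (freed b); heap: [0-46 FREE]
Op 6: c = malloc(11) -> c = 0; heap: [0-10 ALLOC][11-46 FREE]
Op 7: c = realloc(c, 12) -> c = 0; heap: [0-11 ALLOC][12-46 FREE]
Op 8: d = malloc(6) -> d = 12; heap: [0-11 ALLOC][12-17 ALLOC][18-46 FREE]
Op 9: c = realloc(c, 17) -> c = 18; heap: [0-11 FREE][12-17 ALLOC][18-34 ALLOC][35-46 FREE]
Op 10: free(c) -> (freed c); heap: [0-11 FREE][12-17 ALLOC][18-46 FREE]
Free blocks: [12 29] total_free=41 largest=29 -> 100*(41-29)/41 = 1200/41 ≈ 29.268 -> rounds to 29

Answer: 29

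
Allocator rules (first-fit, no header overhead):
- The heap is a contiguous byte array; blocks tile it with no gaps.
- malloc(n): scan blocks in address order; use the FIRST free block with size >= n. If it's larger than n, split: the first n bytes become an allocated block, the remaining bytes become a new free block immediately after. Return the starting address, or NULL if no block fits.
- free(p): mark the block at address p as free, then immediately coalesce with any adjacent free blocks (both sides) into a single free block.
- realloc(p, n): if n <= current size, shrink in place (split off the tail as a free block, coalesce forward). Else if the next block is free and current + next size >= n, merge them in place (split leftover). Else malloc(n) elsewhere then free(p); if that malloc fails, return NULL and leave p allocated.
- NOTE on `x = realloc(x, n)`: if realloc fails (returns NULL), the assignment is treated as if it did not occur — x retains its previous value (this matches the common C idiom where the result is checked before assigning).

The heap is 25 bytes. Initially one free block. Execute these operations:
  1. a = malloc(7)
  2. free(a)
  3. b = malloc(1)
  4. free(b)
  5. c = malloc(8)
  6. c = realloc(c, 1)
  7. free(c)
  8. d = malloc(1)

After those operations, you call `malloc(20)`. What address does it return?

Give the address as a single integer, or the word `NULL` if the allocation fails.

Answer: 1

Derivation:
Op 1: a = malloc(7) -> a = 0; heap: [0-6 ALLOC][7-24 FREE]
Op 2: free(a) -> (freed a); heap: [0-24 FREE]
Op 3: b = malloc(1) -> b = 0; heap: [0-0 ALLOC][1-24 FREE]
Op 4: free(b) -> (freed b); heap: [0-24 FREE]
Op 5: c = malloc(8) -> c = 0; heap: [0-7 ALLOC][8-24 FREE]
Op 6: c = realloc(c, 1) -> c = 0; heap: [0-0 ALLOC][1-24 FREE]
Op 7: free(c) -> (freed c); heap: [0-24 FREE]
Op 8: d = malloc(1) -> d = 0; heap: [0-0 ALLOC][1-24 FREE]
malloc(20): first-fit scan over [0-0 ALLOC][1-24 FREE] -> 1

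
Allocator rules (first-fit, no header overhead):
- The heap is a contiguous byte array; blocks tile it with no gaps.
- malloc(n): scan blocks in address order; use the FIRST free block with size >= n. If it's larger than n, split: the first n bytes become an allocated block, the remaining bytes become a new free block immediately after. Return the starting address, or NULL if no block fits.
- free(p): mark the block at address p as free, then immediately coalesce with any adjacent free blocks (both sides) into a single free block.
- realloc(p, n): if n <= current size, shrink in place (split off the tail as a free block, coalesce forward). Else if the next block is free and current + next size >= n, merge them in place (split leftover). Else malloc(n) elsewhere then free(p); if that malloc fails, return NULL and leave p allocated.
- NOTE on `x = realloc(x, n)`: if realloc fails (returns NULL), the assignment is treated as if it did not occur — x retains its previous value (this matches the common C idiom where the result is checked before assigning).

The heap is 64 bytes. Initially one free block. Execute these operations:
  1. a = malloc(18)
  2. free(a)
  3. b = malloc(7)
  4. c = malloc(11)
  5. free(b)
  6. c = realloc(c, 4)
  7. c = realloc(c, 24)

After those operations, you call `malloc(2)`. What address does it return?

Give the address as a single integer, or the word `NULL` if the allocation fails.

Answer: 0

Derivation:
Op 1: a = malloc(18) -> a = 0; heap: [0-17 ALLOC][18-63 FREE]
Op 2: free(a) -> (freed a); heap: [0-63 FREE]
Op 3: b = malloc(7) -> b = 0; heap: [0-6 ALLOC][7-63 FREE]
Op 4: c = malloc(11) -> c = 7; heap: [0-6 ALLOC][7-17 ALLOC][18-63 FREE]
Op 5: free(b) -> (freed b); heap: [0-6 FREE][7-17 ALLOC][18-63 FREE]
Op 6: c = realloc(c, 4) -> c = 7; heap: [0-6 FREE][7-10 ALLOC][11-63 FREE]
Op 7: c = realloc(c, 24) -> c = 7; heap: [0-6 FREE][7-30 ALLOC][31-63 FREE]
malloc(2): first-fit scan over [0-6 FREE][7-30 ALLOC][31-63 FREE] -> 0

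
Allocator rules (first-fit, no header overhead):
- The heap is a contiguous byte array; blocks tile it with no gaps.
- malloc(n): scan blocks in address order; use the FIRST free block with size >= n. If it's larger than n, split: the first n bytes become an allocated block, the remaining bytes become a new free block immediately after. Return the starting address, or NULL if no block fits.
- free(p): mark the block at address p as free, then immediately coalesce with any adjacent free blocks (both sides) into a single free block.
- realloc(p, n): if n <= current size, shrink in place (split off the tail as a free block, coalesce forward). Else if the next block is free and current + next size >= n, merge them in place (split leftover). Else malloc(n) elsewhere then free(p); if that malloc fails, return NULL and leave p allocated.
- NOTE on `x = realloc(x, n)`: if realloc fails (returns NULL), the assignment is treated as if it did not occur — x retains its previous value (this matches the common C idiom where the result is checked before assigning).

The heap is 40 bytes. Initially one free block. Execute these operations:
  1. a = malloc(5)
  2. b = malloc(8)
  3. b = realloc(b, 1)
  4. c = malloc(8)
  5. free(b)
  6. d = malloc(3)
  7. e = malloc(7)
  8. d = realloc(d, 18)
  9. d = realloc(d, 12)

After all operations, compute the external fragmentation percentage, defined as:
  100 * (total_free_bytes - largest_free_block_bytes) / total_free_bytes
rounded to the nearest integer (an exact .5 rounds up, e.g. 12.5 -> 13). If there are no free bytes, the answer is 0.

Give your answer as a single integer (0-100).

Op 1: a = malloc(5) -> a = 0; heap: [0-4 ALLOC][5-39 FREE]
Op 2: b = malloc(8) -> b = 5; heap: [0-4 ALLOC][5-12 ALLOC][13-39 FREE]
Op 3: b = realloc(b, 1) -> b = 5; heap: [0-4 ALLOC][5-5 ALLOC][6-39 FREE]
Op 4: c = malloc(8) -> c = 6; heap: [0-4 ALLOC][5-5 ALLOC][6-13 ALLOC][14-39 FREE]
Op 5: free(b) -> (freed b); heap: [0-4 ALLOC][5-5 FREE][6-13 ALLOC][14-39 FREE]
Op 6: d = malloc(3) -> d = 14; heap: [0-4 ALLOC][5-5 FREE][6-13 ALLOC][14-16 ALLOC][17-39 FREE]
Op 7: e = malloc(7) -> e = 17; heap: [0-4 ALLOC][5-5 FREE][6-13 ALLOC][14-16 ALLOC][17-23 ALLOC][24-39 FREE]
Op 8: d = realloc(d, 18) -> NULL (d unchanged); heap: [0-4 ALLOC][5-5 FREE][6-13 ALLOC][14-16 ALLOC][17-23 ALLOC][24-39 FREE]
Op 9: d = realloc(d, 12) -> d = 24; heap: [0-4 ALLOC][5-5 FREE][6-13 ALLOC][14-16 FREE][17-23 ALLOC][24-35 ALLOC][36-39 FREE]
Free blocks: [1 3 4] total_free=8 largest=4 -> 100*(8-4)/8 = 400/8 = 50

Answer: 50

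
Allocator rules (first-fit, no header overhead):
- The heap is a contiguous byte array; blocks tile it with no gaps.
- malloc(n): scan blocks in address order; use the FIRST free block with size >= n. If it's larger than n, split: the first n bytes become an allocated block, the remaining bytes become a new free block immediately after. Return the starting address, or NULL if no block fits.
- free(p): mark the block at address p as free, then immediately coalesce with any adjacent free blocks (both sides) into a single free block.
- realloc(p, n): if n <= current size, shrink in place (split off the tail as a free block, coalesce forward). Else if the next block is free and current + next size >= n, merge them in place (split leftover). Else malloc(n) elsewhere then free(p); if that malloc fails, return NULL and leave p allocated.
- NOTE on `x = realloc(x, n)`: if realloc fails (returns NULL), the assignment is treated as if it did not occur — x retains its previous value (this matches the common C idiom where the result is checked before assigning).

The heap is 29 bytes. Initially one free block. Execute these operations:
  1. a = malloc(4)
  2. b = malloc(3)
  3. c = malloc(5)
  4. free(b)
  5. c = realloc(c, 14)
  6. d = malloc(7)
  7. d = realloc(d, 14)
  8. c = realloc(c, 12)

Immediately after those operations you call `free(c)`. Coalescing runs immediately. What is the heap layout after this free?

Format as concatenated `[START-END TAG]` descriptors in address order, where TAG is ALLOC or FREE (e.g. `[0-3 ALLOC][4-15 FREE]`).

Answer: [0-3 ALLOC][4-20 FREE][21-27 ALLOC][28-28 FREE]

Derivation:
Op 1: a = malloc(4) -> a = 0; heap: [0-3 ALLOC][4-28 FREE]
Op 2: b = malloc(3) -> b = 4; heap: [0-3 ALLOC][4-6 ALLOC][7-28 FREE]
Op 3: c = malloc(5) -> c = 7; heap: [0-3 ALLOC][4-6 ALLOC][7-11 ALLOC][12-28 FREE]
Op 4: free(b) -> (freed b); heap: [0-3 ALLOC][4-6 FREE][7-11 ALLOC][12-28 FREE]
Op 5: c = realloc(c, 14) -> c = 7; heap: [0-3 ALLOC][4-6 FREE][7-20 ALLOC][21-28 FREE]
Op 6: d = malloc(7) -> d = 21; heap: [0-3 ALLOC][4-6 FREE][7-20 ALLOC][21-27 ALLOC][28-28 FREE]
Op 7: d = realloc(d, 14) -> NULL (d unchanged); heap: [0-3 ALLOC][4-6 FREE][7-20 ALLOC][21-27 ALLOC][28-28 FREE]
Op 8: c = realloc(c, 12) -> c = 7; heap: [0-3 ALLOC][4-6 FREE][7-18 ALLOC][19-20 FREE][21-27 ALLOC][28-28 FREE]
free(c): c = 7 -> block [7-18 ALLOC]; mark free, coalesce with adjacent free neighbors -> [0-3 ALLOC][4-20 FREE][21-27 ALLOC][28-28 FREE]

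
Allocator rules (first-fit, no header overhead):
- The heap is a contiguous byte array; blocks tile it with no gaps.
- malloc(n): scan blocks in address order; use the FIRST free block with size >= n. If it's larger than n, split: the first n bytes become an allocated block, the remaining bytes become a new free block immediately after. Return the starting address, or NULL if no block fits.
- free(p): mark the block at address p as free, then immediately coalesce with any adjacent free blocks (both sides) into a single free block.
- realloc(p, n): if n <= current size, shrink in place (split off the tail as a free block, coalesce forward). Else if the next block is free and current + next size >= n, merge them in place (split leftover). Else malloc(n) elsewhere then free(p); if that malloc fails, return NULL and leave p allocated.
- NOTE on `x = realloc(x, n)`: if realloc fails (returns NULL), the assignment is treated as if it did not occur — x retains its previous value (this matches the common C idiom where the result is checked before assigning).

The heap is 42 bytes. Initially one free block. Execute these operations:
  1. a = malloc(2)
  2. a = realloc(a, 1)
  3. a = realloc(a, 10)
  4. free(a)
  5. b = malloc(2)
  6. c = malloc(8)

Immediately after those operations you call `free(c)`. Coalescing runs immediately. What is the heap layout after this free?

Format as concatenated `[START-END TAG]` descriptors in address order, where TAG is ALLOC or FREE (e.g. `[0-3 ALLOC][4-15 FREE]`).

Op 1: a = malloc(2) -> a = 0; heap: [0-1 ALLOC][2-41 FREE]
Op 2: a = realloc(a, 1) -> a = 0; heap: [0-0 ALLOC][1-41 FREE]
Op 3: a = realloc(a, 10) -> a = 0; heap: [0-9 ALLOC][10-41 FREE]
Op 4: free(a) -> (freed a); heap: [0-41 FREE]
Op 5: b = malloc(2) -> b = 0; heap: [0-1 ALLOC][2-41 FREE]
Op 6: c = malloc(8) -> c = 2; heap: [0-1 ALLOC][2-9 ALLOC][10-41 FREE]
free(c): c = 2 -> block [2-9 ALLOC]; mark free, coalesce with adjacent free neighbors -> [0-1 ALLOC][2-41 FREE]

Answer: [0-1 ALLOC][2-41 FREE]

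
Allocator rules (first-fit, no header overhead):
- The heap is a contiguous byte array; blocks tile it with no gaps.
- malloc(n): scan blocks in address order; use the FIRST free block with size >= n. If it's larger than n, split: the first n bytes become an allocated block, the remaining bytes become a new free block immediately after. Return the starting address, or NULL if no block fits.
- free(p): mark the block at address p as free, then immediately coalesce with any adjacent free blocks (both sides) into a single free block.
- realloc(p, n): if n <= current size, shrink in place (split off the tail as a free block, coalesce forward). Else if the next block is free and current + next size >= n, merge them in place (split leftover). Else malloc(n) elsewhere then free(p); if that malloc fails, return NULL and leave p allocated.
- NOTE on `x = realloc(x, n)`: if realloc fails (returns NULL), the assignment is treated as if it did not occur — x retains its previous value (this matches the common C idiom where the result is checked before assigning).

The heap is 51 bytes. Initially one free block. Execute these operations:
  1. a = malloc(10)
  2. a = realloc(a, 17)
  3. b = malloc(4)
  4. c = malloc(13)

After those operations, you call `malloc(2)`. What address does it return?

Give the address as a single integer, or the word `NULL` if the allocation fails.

Op 1: a = malloc(10) -> a = 0; heap: [0-9 ALLOC][10-50 FREE]
Op 2: a = realloc(a, 17) -> a = 0; heap: [0-16 ALLOC][17-50 FREE]
Op 3: b = malloc(4) -> b = 17; heap: [0-16 ALLOC][17-20 ALLOC][21-50 FREE]
Op 4: c = malloc(13) -> c = 21; heap: [0-16 ALLOC][17-20 ALLOC][21-33 ALLOC][34-50 FREE]
malloc(2): first-fit scan over [0-16 ALLOC][17-20 ALLOC][21-33 ALLOC][34-50 FREE] -> 34

Answer: 34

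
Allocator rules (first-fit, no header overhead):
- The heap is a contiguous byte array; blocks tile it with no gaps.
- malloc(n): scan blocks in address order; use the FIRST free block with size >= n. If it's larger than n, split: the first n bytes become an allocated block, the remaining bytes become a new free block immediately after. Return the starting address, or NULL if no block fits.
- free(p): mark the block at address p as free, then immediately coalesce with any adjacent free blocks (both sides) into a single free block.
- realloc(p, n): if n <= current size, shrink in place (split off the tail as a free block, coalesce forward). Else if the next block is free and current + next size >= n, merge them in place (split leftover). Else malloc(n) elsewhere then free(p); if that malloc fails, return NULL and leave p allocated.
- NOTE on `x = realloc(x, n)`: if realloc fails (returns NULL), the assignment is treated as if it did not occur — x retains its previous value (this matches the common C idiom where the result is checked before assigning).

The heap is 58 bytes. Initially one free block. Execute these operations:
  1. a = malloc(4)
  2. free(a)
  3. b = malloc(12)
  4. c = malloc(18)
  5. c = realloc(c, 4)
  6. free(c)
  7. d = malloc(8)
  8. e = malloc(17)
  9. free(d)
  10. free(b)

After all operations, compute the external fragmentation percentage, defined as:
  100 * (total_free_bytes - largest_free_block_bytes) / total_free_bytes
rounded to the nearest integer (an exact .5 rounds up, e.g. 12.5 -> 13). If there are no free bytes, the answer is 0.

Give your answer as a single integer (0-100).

Op 1: a = malloc(4) -> a = 0; heap: [0-3 ALLOC][4-57 FREE]
Op 2: free(a) -> (freed a); heap: [0-57 FREE]
Op 3: b = malloc(12) -> b = 0; heap: [0-11 ALLOC][12-57 FREE]
Op 4: c = malloc(18) -> c = 12; heap: [0-11 ALLOC][12-29 ALLOC][30-57 FREE]
Op 5: c = realloc(c, 4) -> c = 12; heap: [0-11 ALLOC][12-15 ALLOC][16-57 FREE]
Op 6: free(c) -> (freed c); heap: [0-11 ALLOC][12-57 FREE]
Op 7: d = malloc(8) -> d = 12; heap: [0-11 ALLOC][12-19 ALLOC][20-57 FREE]
Op 8: e = malloc(17) -> e = 20; heap: [0-11 ALLOC][12-19 ALLOC][20-36 ALLOC][37-57 FREE]
Op 9: free(d) -> (freed d); heap: [0-11 ALLOC][12-19 FREE][20-36 ALLOC][37-57 FREE]
Op 10: free(b) -> (freed b); heap: [0-19 FREE][20-36 ALLOC][37-57 FREE]
Free blocks: [20 21] total_free=41 largest=21 -> 100*(41-21)/41 = 2000/41 ≈ 48.780 -> rounds to 49

Answer: 49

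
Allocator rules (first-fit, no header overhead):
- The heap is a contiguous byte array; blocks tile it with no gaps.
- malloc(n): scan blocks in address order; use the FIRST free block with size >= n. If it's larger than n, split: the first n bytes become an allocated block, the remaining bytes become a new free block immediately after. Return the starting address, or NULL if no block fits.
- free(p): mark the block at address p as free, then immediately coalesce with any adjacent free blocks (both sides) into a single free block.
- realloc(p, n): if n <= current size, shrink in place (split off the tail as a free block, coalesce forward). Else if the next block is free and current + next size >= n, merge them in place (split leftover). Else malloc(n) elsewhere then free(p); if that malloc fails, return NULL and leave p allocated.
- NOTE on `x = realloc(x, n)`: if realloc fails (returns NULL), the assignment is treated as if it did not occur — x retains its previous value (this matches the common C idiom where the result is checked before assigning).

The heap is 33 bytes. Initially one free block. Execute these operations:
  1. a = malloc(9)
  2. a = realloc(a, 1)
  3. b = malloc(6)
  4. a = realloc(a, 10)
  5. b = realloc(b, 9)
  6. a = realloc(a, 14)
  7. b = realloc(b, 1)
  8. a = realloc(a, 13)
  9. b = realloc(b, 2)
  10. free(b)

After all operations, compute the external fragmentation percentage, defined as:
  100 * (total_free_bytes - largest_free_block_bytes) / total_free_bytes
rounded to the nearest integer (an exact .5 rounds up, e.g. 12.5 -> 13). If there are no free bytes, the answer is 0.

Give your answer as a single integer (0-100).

Op 1: a = malloc(9) -> a = 0; heap: [0-8 ALLOC][9-32 FREE]
Op 2: a = realloc(a, 1) -> a = 0; heap: [0-0 ALLOC][1-32 FREE]
Op 3: b = malloc(6) -> b = 1; heap: [0-0 ALLOC][1-6 ALLOC][7-32 FREE]
Op 4: a = realloc(a, 10) -> a = 7; heap: [0-0 FREE][1-6 ALLOC][7-16 ALLOC][17-32 FREE]
Op 5: b = realloc(b, 9) -> b = 17; heap: [0-6 FREE][7-16 ALLOC][17-25 ALLOC][26-32 FREE]
Op 6: a = realloc(a, 14) -> NULL (a unchanged); heap: [0-6 FREE][7-16 ALLOC][17-25 ALLOC][26-32 FREE]
Op 7: b = realloc(b, 1) -> b = 17; heap: [0-6 FREE][7-16 ALLOC][17-17 ALLOC][18-32 FREE]
Op 8: a = realloc(a, 13) -> a = 18; heap: [0-16 FREE][17-17 ALLOC][18-30 ALLOC][31-32 FREE]
Op 9: b = realloc(b, 2) -> b = 0; heap: [0-1 ALLOC][2-17 FREE][18-30 ALLOC][31-32 FREE]
Op 10: free(b) -> (freed b); heap: [0-17 FREE][18-30 ALLOC][31-32 FREE]
Free blocks: [18 2] total_free=20 largest=18 -> 100*(20-18)/20 = 200/20 = 10

Answer: 10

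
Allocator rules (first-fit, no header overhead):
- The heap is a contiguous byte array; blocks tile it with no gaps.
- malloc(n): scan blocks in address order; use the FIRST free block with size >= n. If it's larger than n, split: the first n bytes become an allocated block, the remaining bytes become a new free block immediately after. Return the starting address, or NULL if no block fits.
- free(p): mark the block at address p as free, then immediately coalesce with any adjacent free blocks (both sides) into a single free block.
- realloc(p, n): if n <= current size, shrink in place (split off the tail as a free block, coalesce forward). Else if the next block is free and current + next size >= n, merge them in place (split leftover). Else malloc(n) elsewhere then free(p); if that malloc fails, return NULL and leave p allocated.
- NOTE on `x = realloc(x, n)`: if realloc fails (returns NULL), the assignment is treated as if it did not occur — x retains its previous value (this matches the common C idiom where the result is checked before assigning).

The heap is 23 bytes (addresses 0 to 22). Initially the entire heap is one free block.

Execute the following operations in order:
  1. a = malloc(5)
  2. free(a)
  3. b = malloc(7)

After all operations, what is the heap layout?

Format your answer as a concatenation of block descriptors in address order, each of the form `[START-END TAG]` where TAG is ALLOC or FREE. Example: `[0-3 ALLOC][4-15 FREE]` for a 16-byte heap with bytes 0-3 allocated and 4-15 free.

Op 1: a = malloc(5) -> a = 0; heap: [0-4 ALLOC][5-22 FREE]
Op 2: free(a) -> (freed a); heap: [0-22 FREE]
Op 3: b = malloc(7) -> b = 0; heap: [0-6 ALLOC][7-22 FREE]

Answer: [0-6 ALLOC][7-22 FREE]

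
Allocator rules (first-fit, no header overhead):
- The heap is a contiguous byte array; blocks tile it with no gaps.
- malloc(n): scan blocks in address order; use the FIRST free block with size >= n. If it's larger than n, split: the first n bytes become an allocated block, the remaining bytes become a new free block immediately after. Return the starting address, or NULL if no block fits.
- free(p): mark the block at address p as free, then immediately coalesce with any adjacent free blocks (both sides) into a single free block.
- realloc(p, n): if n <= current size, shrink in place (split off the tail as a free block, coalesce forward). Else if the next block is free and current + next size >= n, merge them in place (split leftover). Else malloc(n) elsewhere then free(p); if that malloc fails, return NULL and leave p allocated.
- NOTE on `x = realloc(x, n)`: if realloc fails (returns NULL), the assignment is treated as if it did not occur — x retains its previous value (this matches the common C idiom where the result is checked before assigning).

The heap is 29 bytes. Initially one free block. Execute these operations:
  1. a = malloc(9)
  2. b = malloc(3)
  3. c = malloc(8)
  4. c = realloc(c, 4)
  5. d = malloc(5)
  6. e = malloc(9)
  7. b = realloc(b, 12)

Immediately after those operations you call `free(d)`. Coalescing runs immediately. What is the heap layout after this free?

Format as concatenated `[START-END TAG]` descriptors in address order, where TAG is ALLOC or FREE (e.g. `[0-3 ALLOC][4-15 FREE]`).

Answer: [0-8 ALLOC][9-11 ALLOC][12-15 ALLOC][16-28 FREE]

Derivation:
Op 1: a = malloc(9) -> a = 0; heap: [0-8 ALLOC][9-28 FREE]
Op 2: b = malloc(3) -> b = 9; heap: [0-8 ALLOC][9-11 ALLOC][12-28 FREE]
Op 3: c = malloc(8) -> c = 12; heap: [0-8 ALLOC][9-11 ALLOC][12-19 ALLOC][20-28 FREE]
Op 4: c = realloc(c, 4) -> c = 12; heap: [0-8 ALLOC][9-11 ALLOC][12-15 ALLOC][16-28 FREE]
Op 5: d = malloc(5) -> d = 16; heap: [0-8 ALLOC][9-11 ALLOC][12-15 ALLOC][16-20 ALLOC][21-28 FREE]
Op 6: e = malloc(9) -> e = NULL; heap: [0-8 ALLOC][9-11 ALLOC][12-15 ALLOC][16-20 ALLOC][21-28 FREE]
Op 7: b = realloc(b, 12) -> NULL (b unchanged); heap: [0-8 ALLOC][9-11 ALLOC][12-15 ALLOC][16-20 ALLOC][21-28 FREE]
free(d): d = 16 -> block [16-20 ALLOC]; mark free, coalesce with adjacent free neighbors -> [0-8 ALLOC][9-11 ALLOC][12-15 ALLOC][16-28 FREE]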